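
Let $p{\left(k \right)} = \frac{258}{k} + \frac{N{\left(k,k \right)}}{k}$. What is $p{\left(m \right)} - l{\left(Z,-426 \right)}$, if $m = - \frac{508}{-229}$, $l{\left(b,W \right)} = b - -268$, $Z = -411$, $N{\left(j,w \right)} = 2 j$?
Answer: $\frac{66371}{254} \approx 261.3$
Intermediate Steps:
$l{\left(b,W \right)} = 268 + b$ ($l{\left(b,W \right)} = b + 268 = 268 + b$)
$m = \frac{508}{229}$ ($m = \left(-508\right) \left(- \frac{1}{229}\right) = \frac{508}{229} \approx 2.2183$)
$p{\left(k \right)} = 2 + \frac{258}{k}$ ($p{\left(k \right)} = \frac{258}{k} + \frac{2 k}{k} = \frac{258}{k} + 2 = 2 + \frac{258}{k}$)
$p{\left(m \right)} - l{\left(Z,-426 \right)} = \left(2 + \frac{258}{\frac{508}{229}}\right) - \left(268 - 411\right) = \left(2 + 258 \cdot \frac{229}{508}\right) - -143 = \left(2 + \frac{29541}{254}\right) + 143 = \frac{30049}{254} + 143 = \frac{66371}{254}$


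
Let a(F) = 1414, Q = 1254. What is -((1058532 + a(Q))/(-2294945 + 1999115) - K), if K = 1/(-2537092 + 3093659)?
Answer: 15524506874/4332874095 ≈ 3.5830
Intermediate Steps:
K = 1/556567 ≈ 1.7967e-6
-((1058532 + a(Q))/(-2294945 + 1999115) - K) = -((1058532 + 1414)/(-2294945 + 1999115) - 1*1/556567) = -(1059946/(-295830) - 1/556567) = -(1059946*(-1/295830) - 1/556567) = -(-529973/147915 - 1/556567) = -1*(-15524506874/4332874095) = 15524506874/4332874095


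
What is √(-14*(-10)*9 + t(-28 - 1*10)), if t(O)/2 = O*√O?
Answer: 2*√(315 - 19*I*√38) ≈ 36.085 - 6.4915*I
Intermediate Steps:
t(O) = 2*O^(3/2) (t(O) = 2*(O*√O) = 2*O^(3/2))
√(-14*(-10)*9 + t(-28 - 1*10)) = √(-14*(-10)*9 + 2*(-28 - 1*10)^(3/2)) = √(140*9 + 2*(-28 - 10)^(3/2)) = √(1260 + 2*(-38)^(3/2)) = √(1260 + 2*(-38*I*√38)) = √(1260 - 76*I*√38)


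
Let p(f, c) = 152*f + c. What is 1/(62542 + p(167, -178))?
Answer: 1/87748 ≈ 1.1396e-5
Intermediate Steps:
p(f, c) = c + 152*f
1/(62542 + p(167, -178)) = 1/(62542 + (-178 + 152*167)) = 1/(62542 + (-178 + 25384)) = 1/(62542 + 25206) = 1/87748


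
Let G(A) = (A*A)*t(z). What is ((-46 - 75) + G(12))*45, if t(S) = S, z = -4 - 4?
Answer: -57285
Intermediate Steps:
z = -8
G(A) = -8*A**2 (G(A) = (A*A)*(-8) = A**2*(-8) = -8*A**2)
((-46 - 75) + G(12))*45 = ((-46 - 75) - 8*12**2)*45 = (-121 - 8*144)*45 = (-121 - 1152)*45 = -1273*45 = -57285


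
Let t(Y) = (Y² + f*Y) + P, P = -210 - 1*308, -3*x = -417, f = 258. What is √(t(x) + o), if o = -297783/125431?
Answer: 2*√215000895538898/125431 ≈ 233.80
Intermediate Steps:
x = 139 (x = -⅓*(-417) = 139)
o = -297783/125431 (o = -297783*1/125431 = -297783/125431 ≈ -2.3741)
P = -518 (P = -210 - 308 = -518)
t(Y) = -518 + Y² + 258*Y (t(Y) = (Y² + 258*Y) - 518 = -518 + Y² + 258*Y)
√(t(x) + o) = √((-518 + 139² + 258*139) - 297783/125431) = √((-518 + 19321 + 35862) - 297783/125431) = √(54665 - 297783/125431) = √(6856387832/125431) = 2*√215000895538898/125431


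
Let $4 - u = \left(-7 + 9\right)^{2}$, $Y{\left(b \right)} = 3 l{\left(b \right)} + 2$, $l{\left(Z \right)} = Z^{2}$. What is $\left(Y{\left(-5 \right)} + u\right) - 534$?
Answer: $-457$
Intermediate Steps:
$Y{\left(b \right)} = 2 + 3 b^{2}$ ($Y{\left(b \right)} = 3 b^{2} + 2 = 2 + 3 b^{2}$)
$u = 0$ ($u = 4 - \left(-7 + 9\right)^{2} = 4 - 2^{2} = 4 - 4 = 0$)
$\left(Y{\left(-5 \right)} + u\right) - 534 = \left(\left(2 + 3 \left(-5\right)^{2}\right) + 0\right) - 534 = \left(\left(2 + 3 \cdot 25\right) + 0\right) - 534 = \left(\left(2 + 75\right) + 0\right) - 534 = \left(77 + 0\right) - 534 = 77 - 534 = -457$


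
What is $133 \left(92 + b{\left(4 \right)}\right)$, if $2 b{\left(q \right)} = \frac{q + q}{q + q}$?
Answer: $\frac{24605}{2} \approx 12303.0$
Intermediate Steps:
$b{\left(q \right)} = \frac{1}{2}$ ($b{\left(q \right)} = \frac{\left(q + q\right) \frac{1}{q + q}}{2} = \frac{2 q \frac{1}{2 q}}{2} = \frac{1}{2} \cdot 1 = \frac{1}{2}$)
$133 \left(92 + b{\left(4 \right)}\right) = 133 \left(92 + \frac{1}{2}\right) = 133 \cdot \frac{185}{2} = \frac{24605}{2}$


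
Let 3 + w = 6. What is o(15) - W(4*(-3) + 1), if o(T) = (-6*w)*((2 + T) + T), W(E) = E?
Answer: -565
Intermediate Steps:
w = 3 (w = -3 + 6 = 3)
o(T) = -36 - 36*T (o(T) = (-6*3)*((2 + T) + T) = -18*(2 + 2*T) = -36 - 36*T)
o(15) - W(4*(-3) + 1) = (-36 - 36*15) - (4*(-3) + 1) = (-36 - 540) - (-12 + 1) = -576 - 1*(-11) = -576 + 11 = -565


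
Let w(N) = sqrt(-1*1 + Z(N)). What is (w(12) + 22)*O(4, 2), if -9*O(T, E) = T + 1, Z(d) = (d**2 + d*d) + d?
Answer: -110/9 - 5*sqrt(299)/9 ≈ -21.829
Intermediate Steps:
Z(d) = d + 2*d**2 (Z(d) = (d**2 + d**2) + d = 2*d**2 + d = d + 2*d**2)
O(T, E) = -1/9 - T/9 (O(T, E) = -(T + 1)/9 = -(1 + T)/9 = -1/9 - T/9)
w(N) = sqrt(-1 + N*(1 + 2*N)) (w(N) = sqrt(-1*1 + N*(1 + 2*N)) = sqrt(-1 + N*(1 + 2*N)))
(w(12) + 22)*O(4, 2) = (sqrt(-1 + 12*(1 + 2*12)) + 22)*(-1/9 - 1/9*4) = (sqrt(-1 + 12*(1 + 24)) + 22)*(-1/9 - 4/9) = (sqrt(-1 + 12*25) + 22)*(-5/9) = (sqrt(-1 + 300) + 22)*(-5/9) = (sqrt(299) + 22)*(-5/9) = (22 + sqrt(299))*(-5/9) = -110/9 - 5*sqrt(299)/9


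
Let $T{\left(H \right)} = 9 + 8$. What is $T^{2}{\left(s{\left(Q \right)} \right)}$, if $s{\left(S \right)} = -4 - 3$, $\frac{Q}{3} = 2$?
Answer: $289$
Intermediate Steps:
$Q = 6$ ($Q = 3 \cdot 2 = 6$)
$s{\left(S \right)} = -7$ ($s{\left(S \right)} = -4 - 3 = -7$)
$T{\left(H \right)} = 17$
$T^{2}{\left(s{\left(Q \right)} \right)} = 17^{2} = 289$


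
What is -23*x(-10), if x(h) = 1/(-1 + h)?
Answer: 23/11 ≈ 2.0909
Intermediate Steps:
-23*x(-10) = -23/(-1 - 10) = -23/(-11) = -23*(-1/11) = 23/11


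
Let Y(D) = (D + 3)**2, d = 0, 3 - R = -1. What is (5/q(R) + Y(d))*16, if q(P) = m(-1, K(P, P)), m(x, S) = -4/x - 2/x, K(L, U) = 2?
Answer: 472/3 ≈ 157.33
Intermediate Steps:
R = 4 (R = 3 - 1*(-1) = 3 + 1 = 4)
m(x, S) = -6/x
q(P) = 6 (q(P) = -6/(-1) = -6*(-1) = 6)
Y(D) = (3 + D)**2
(5/q(R) + Y(d))*16 = (5/6 + (3 + 0)**2)*16 = (5*(1/6) + 3**2)*16 = (5/6 + 9)*16 = (59/6)*16 = 472/3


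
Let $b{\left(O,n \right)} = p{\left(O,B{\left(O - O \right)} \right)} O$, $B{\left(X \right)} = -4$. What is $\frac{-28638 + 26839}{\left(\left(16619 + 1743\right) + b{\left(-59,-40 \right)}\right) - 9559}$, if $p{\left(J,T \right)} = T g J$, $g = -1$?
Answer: $- \frac{1799}{22727} \approx -0.079157$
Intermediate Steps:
$p{\left(J,T \right)} = - J T$ ($p{\left(J,T \right)} = T \left(-1\right) J = - T J = - J T$)
$b{\left(O,n \right)} = 4 O^{2}$ ($b{\left(O,n \right)} = \left(-1\right) O \left(-4\right) O = 4 O O = 4 O^{2}$)
$\frac{-28638 + 26839}{\left(\left(16619 + 1743\right) + b{\left(-59,-40 \right)}\right) - 9559} = \frac{-28638 + 26839}{\left(\left(16619 + 1743\right) + 4 \left(-59\right)^{2}\right) - 9559} = - \frac{1799}{\left(18362 + 4 \cdot 3481\right) - 9559} = - \frac{1799}{\left(18362 + 13924\right) - 9559} = - \frac{1799}{32286 - 9559} = - \frac{1799}{22727}$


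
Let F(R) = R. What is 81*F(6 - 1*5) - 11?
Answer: 70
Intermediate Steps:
81*F(6 - 1*5) - 11 = 81*(6 - 1*5) - 11 = 81*(6 - 5) - 11 = 81*1 - 11 = 81 - 11 = 70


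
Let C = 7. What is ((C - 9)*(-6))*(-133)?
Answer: -1596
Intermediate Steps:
((C - 9)*(-6))*(-133) = ((7 - 9)*(-6))*(-133) = -2*(-6)*(-133) = 12*(-133) = -1596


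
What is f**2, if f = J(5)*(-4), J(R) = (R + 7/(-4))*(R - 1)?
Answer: 2704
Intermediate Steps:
J(R) = (-1 + R)*(-7/4 + R) (J(R) = (R + 7*(-1/4))*(-1 + R) = (R - 7/4)*(-1 + R) = (-7/4 + R)*(-1 + R) = (-1 + R)*(-7/4 + R))
f = -52 (f = (7/4 + 5**2 - 11/4*5)*(-4) = (7/4 + 25 - 55/4)*(-4) = 13*(-4) = -52)
f**2 = (-52)**2 = 2704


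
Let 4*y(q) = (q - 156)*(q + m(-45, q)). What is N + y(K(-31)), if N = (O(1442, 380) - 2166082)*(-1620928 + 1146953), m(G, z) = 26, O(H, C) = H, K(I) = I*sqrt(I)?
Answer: 4103940942153/4 + 2015*I*sqrt(31)/2 ≈ 1.026e+12 + 5609.5*I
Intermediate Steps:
K(I) = I**(3/2)
N = 1025985244000 (N = (1442 - 2166082)*(-1620928 + 1146953) = -2164640*(-473975) = 1025985244000)
y(q) = (-156 + q)*(26 + q)/4 (y(q) = ((q - 156)*(q + 26))/4 = ((-156 + q)*(26 + q))/4 = (-156 + q)*(26 + q)/4)
N + y(K(-31)) = 1025985244000 + (-1014 - (-2015)*I*sqrt(31)/2 + ((-31)**(3/2))**2/4) = 1025985244000 + (-1014 - (-2015)*I*sqrt(31)/2 + (-31*I*sqrt(31))**2/4) = 1025985244000 + (-1014 + 2015*I*sqrt(31)/2 + (1/4)*(-29791)) = 1025985244000 + (-1014 + 2015*I*sqrt(31)/2 - 29791/4) = 1025985244000 + (-33847/4 + 2015*I*sqrt(31)/2) = 4103940942153/4 + 2015*I*sqrt(31)/2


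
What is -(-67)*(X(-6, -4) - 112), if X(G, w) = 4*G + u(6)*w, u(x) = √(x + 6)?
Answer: -9112 - 536*√3 ≈ -10040.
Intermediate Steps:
u(x) = √(6 + x)
X(G, w) = 4*G + 2*w*√3 (X(G, w) = 4*G + √(6 + 6)*w = 4*G + √12*w = 4*G + (2*√3)*w = 4*G + 2*w*√3)
-(-67)*(X(-6, -4) - 112) = -(-67)*((4*(-6) + 2*(-4)*√3) - 112) = -(-67)*((-24 - 8*√3) - 112) = -(-67)*(-136 - 8*√3) = -(9112 + 536*√3) = -9112 - 536*√3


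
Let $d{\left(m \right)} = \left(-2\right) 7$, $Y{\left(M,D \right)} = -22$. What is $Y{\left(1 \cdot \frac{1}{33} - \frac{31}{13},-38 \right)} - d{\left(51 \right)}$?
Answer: $-8$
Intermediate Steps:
$d{\left(m \right)} = -14$
$Y{\left(1 \cdot \frac{1}{33} - \frac{31}{13},-38 \right)} - d{\left(51 \right)} = -22 - -14 = -22 + 14 = -8$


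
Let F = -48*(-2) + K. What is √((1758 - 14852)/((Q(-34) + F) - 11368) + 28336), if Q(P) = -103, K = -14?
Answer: √3675592447422/11389 ≈ 168.34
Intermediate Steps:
F = 82 (F = -48*(-2) - 14 = 96 - 14 = 82)
√((1758 - 14852)/((Q(-34) + F) - 11368) + 28336) = √((1758 - 14852)/((-103 + 82) - 11368) + 28336) = √(-13094/(-21 - 11368) + 28336) = √(-13094/(-11389) + 28336) = √(-13094*(-1/11389) + 28336) = √(13094/11389 + 28336) = √(322731798/11389) = √3675592447422/11389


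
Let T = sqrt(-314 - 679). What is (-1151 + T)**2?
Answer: (1151 - I*sqrt(993))**2 ≈ 1.3238e+6 - 72540.0*I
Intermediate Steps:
T = I*sqrt(993) (T = sqrt(-993) = I*sqrt(993) ≈ 31.512*I)
(-1151 + T)**2 = (-1151 + I*sqrt(993))**2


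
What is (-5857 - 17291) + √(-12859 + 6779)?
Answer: -23148 + 8*I*√95 ≈ -23148.0 + 77.974*I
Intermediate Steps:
(-5857 - 17291) + √(-12859 + 6779) = -23148 + √(-6080) = -23148 + 8*I*√95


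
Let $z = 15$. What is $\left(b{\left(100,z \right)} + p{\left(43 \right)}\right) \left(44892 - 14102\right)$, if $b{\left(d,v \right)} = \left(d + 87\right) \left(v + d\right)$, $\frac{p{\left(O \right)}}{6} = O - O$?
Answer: $662138950$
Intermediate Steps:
$p{\left(O \right)} = 0$ ($p{\left(O \right)} = 6 \left(O - O\right) = 6 \cdot 0 = 0$)
$b{\left(d,v \right)} = \left(87 + d\right) \left(d + v\right)$
$\left(b{\left(100,z \right)} + p{\left(43 \right)}\right) \left(44892 - 14102\right) = \left(\left(100^{2} + 87 \cdot 100 + 87 \cdot 15 + 100 \cdot 15\right) + 0\right) \left(44892 - 14102\right) = \left(\left(10000 + 8700 + 1305 + 1500\right) + 0\right) 30790 = \left(21505 + 0\right) 30790 = 21505 \cdot 30790 = 662138950$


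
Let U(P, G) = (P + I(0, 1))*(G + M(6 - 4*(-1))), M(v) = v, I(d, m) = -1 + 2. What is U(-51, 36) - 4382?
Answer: -6682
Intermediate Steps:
I(d, m) = 1
U(P, G) = (1 + P)*(10 + G) (U(P, G) = (P + 1)*(G + (6 - 4*(-1))) = (1 + P)*(G + (6 + 4)) = (1 + P)*(G + 10) = (1 + P)*(10 + G))
U(-51, 36) - 4382 = (10 + 36 + 10*(-51) + 36*(-51)) - 4382 = (10 + 36 - 510 - 1836) - 4382 = -2300 - 4382 = -6682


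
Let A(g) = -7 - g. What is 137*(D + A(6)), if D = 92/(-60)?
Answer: -29866/15 ≈ -1991.1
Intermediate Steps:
D = -23/15 (D = 92*(-1/60) = -23/15 ≈ -1.5333)
137*(D + A(6)) = 137*(-23/15 + (-7 - 1*6)) = 137*(-23/15 + (-7 - 6)) = 137*(-23/15 - 13) = 137*(-218/15) = -29866/15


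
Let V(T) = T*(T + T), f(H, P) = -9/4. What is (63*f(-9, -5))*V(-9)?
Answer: -45927/2 ≈ -22964.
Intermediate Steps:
f(H, P) = -9/4 (f(H, P) = -9*1/4 = -9/4)
V(T) = 2*T**2 (V(T) = T*(2*T) = 2*T**2)
(63*f(-9, -5))*V(-9) = (63*(-9/4))*(2*(-9)**2) = -567*81/2 = -567/4*162 = -45927/2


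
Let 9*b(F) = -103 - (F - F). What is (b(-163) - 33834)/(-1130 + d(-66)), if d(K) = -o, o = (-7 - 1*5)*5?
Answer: 304609/9630 ≈ 31.631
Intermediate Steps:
o = -60 (o = (-7 - 5)*5 = -12*5 = -60)
d(K) = 60 (d(K) = -1*(-60) = 60)
b(F) = -103/9 (b(F) = (-103 - (F - F))/9 = (-103 - 1*0)/9 = (-103 + 0)/9 = (1/9)*(-103) = -103/9)
(b(-163) - 33834)/(-1130 + d(-66)) = (-103/9 - 33834)/(-1130 + 60) = -304609/9/(-1070) = -304609/9*(-1/1070) = 304609/9630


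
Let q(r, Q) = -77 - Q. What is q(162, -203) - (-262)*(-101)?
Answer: -26336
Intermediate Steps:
q(162, -203) - (-262)*(-101) = (-77 - 1*(-203)) - (-262)*(-101) = (-77 + 203) - 1*26462 = 126 - 26462 = -26336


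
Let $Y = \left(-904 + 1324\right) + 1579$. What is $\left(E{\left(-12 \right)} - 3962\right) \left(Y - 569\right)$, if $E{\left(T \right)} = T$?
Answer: $-5682820$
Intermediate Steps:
$Y = 1999$ ($Y = 420 + 1579 = 1999$)
$\left(E{\left(-12 \right)} - 3962\right) \left(Y - 569\right) = \left(-12 - 3962\right) \left(1999 - 569\right) = \left(-3974\right) 1430 = -5682820$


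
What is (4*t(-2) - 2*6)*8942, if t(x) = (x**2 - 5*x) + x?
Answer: 321912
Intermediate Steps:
t(x) = x**2 - 4*x
(4*t(-2) - 2*6)*8942 = (4*(-2*(-4 - 2)) - 2*6)*8942 = (4*(-2*(-6)) - 12)*8942 = (4*12 - 12)*8942 = (48 - 12)*8942 = 36*8942 = 321912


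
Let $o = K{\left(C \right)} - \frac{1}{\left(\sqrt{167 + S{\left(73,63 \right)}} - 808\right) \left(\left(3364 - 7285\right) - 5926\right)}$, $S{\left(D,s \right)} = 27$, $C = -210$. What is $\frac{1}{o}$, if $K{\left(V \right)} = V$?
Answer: $- \frac{13289872719882676}{2790873272846200921} + \frac{9847 \sqrt{194}}{2790873272846200921} \approx -0.0047619$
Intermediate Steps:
$o = -210 - \frac{1}{7956376 - 9847 \sqrt{194}}$ ($o = -210 - \frac{1}{\left(\sqrt{167 + 27} - 808\right) \left(\left(3364 - 7285\right) - 5926\right)} = -210 - \frac{1}{\left(\sqrt{194} - 808\right) \left(-3921 - 5926\right)} = -210 - \frac{1}{\left(-808 + \sqrt{194}\right) \left(-9847\right)} = -210 - \frac{1}{7956376 - 9847 \sqrt{194}} \approx -210.0$)
$\frac{1}{o} = \frac{1}{- \frac{674818356854}{3213420745} - \frac{\sqrt{194}}{6426841490}}$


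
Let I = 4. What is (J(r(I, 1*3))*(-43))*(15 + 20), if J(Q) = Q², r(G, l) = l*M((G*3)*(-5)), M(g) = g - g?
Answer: 0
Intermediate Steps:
M(g) = 0
r(G, l) = 0 (r(G, l) = l*0 = 0)
(J(r(I, 1*3))*(-43))*(15 + 20) = (0²*(-43))*(15 + 20) = (0*(-43))*35 = 0*35 = 0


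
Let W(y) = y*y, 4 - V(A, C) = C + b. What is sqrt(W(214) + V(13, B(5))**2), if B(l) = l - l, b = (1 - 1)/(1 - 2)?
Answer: 2*sqrt(11453) ≈ 214.04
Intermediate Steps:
b = 0 (b = 0/(-1) = 0*(-1) = 0)
B(l) = 0
V(A, C) = 4 - C (V(A, C) = 4 - (C + 0) = 4 - C)
W(y) = y**2
sqrt(W(214) + V(13, B(5))**2) = sqrt(214**2 + (4 - 1*0)**2) = sqrt(45796 + (4 + 0)**2) = sqrt(45796 + 4**2) = sqrt(45796 + 16) = sqrt(45812) = 2*sqrt(11453)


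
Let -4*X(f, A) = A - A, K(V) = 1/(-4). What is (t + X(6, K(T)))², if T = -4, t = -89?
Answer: 7921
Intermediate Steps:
K(V) = -¼
X(f, A) = 0 (X(f, A) = -(A - A)/4 = -¼*0 = 0)
(t + X(6, K(T)))² = (-89 + 0)² = (-89)² = 7921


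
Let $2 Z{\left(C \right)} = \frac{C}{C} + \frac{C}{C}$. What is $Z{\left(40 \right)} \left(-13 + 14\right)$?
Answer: $1$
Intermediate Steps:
$Z{\left(C \right)} = 1$ ($Z{\left(C \right)} = \frac{\frac{C}{C} + \frac{C}{C}}{2} = \frac{1 + 1}{2} = \frac{1}{2} \cdot 2 = 1$)
$Z{\left(40 \right)} \left(-13 + 14\right) = 1 \left(-13 + 14\right) = 1 \cdot 1 = 1$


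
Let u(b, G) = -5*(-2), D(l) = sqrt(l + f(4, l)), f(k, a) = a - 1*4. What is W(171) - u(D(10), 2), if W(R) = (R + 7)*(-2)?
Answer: -366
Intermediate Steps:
f(k, a) = -4 + a (f(k, a) = a - 4 = -4 + a)
D(l) = sqrt(-4 + 2*l) (D(l) = sqrt(l + (-4 + l)) = sqrt(-4 + 2*l))
W(R) = -14 - 2*R (W(R) = (7 + R)*(-2) = -14 - 2*R)
u(b, G) = 10
W(171) - u(D(10), 2) = (-14 - 2*171) - 1*10 = (-14 - 342) - 10 = -356 - 10 = -366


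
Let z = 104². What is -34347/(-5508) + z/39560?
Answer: 59097577/9079020 ≈ 6.5092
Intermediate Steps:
z = 10816
-34347/(-5508) + z/39560 = -34347/(-5508) + 10816/39560 = -34347*(-1/5508) + 10816*(1/39560) = 11449/1836 + 1352/4945 = 59097577/9079020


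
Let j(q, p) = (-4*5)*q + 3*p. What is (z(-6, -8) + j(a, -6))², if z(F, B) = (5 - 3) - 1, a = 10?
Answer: 47089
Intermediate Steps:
z(F, B) = 1 (z(F, B) = 2 - 1 = 1)
j(q, p) = -20*q + 3*p
(z(-6, -8) + j(a, -6))² = (1 + (-20*10 + 3*(-6)))² = (1 + (-200 - 18))² = (1 - 218)² = (-217)² = 47089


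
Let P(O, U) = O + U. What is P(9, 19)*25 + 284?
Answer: 984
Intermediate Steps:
P(9, 19)*25 + 284 = (9 + 19)*25 + 284 = 28*25 + 284 = 700 + 284 = 984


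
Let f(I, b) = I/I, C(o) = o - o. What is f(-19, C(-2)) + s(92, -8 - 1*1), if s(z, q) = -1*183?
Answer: -182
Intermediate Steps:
C(o) = 0
f(I, b) = 1
s(z, q) = -183
f(-19, C(-2)) + s(92, -8 - 1*1) = 1 - 183 = -182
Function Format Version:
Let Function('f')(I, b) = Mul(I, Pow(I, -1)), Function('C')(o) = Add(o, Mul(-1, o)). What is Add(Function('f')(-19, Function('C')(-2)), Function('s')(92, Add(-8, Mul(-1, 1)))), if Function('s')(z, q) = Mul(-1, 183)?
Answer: -182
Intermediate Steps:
Function('C')(o) = 0
Function('f')(I, b) = 1
Function('s')(z, q) = -183
Add(Function('f')(-19, Function('C')(-2)), Function('s')(92, Add(-8, Mul(-1, 1)))) = Add(1, -183) = -182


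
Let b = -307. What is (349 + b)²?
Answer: 1764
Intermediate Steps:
(349 + b)² = (349 - 307)² = 42² = 1764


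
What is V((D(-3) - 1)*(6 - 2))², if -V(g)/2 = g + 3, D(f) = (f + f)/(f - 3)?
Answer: 36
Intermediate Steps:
D(f) = 2*f/(-3 + f) (D(f) = (2*f)/(-3 + f) = 2*f/(-3 + f))
V(g) = -6 - 2*g (V(g) = -2*(g + 3) = -2*(3 + g) = -6 - 2*g)
V((D(-3) - 1)*(6 - 2))² = (-6 - 2*(2*(-3)/(-3 - 3) - 1)*(6 - 2))² = (-6 - 2*(2*(-3)/(-6) - 1)*4)² = (-6 - 2*(2*(-3)*(-⅙) - 1)*4)² = (-6 - 2*(1 - 1)*4)² = (-6 - 0*4)² = (-6 - 2*0)² = (-6 + 0)² = (-6)² = 36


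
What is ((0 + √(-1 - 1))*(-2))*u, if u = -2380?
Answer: 4760*I*√2 ≈ 6731.7*I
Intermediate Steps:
((0 + √(-1 - 1))*(-2))*u = ((0 + √(-1 - 1))*(-2))*(-2380) = ((0 + √(-2))*(-2))*(-2380) = ((0 + I*√2)*(-2))*(-2380) = ((I*√2)*(-2))*(-2380) = -2*I*√2*(-2380) = 4760*I*√2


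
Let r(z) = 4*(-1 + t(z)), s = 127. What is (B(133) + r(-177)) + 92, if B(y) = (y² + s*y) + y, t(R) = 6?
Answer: 34825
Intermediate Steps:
r(z) = 20 (r(z) = 4*(-1 + 6) = 4*5 = 20)
B(y) = y² + 128*y (B(y) = (y² + 127*y) + y = y² + 128*y)
(B(133) + r(-177)) + 92 = (133*(128 + 133) + 20) + 92 = (133*261 + 20) + 92 = (34713 + 20) + 92 = 34733 + 92 = 34825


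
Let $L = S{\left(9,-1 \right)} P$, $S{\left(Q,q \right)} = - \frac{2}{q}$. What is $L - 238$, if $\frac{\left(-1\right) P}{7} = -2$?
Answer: $-210$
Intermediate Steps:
$P = 14$ ($P = \left(-7\right) \left(-2\right) = 14$)
$L = 28$ ($L = - \frac{2}{-1} \cdot 14 = \left(-2\right) \left(-1\right) 14 = 2 \cdot 14 = 28$)
$L - 238 = 28 - 238 = -210$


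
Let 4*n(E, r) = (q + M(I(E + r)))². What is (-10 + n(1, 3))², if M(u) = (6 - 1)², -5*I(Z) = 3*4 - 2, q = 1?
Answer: 25281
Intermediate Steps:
I(Z) = -2 (I(Z) = -(3*4 - 2)/5 = -(12 - 2)/5 = -⅕*10 = -2)
M(u) = 25 (M(u) = 5² = 25)
n(E, r) = 169 (n(E, r) = (1 + 25)²/4 = (¼)*26² = (¼)*676 = 169)
(-10 + n(1, 3))² = (-10 + 169)² = 159² = 25281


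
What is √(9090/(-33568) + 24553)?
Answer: √432285564343/4196 ≈ 156.69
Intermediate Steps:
√(9090/(-33568) + 24553) = √(9090*(-1/33568) + 24553) = √(-4545/16784 + 24553) = √(412093007/16784) = √432285564343/4196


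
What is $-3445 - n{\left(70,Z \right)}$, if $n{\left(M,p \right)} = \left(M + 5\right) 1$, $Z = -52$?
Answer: $-3520$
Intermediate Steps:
$n{\left(M,p \right)} = 5 + M$ ($n{\left(M,p \right)} = \left(5 + M\right) 1 = 5 + M$)
$-3445 - n{\left(70,Z \right)} = -3445 - \left(5 + 70\right) = -3445 - 75 = -3520$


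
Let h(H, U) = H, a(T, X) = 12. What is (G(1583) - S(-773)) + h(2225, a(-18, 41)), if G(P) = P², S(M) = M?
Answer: 2508887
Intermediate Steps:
(G(1583) - S(-773)) + h(2225, a(-18, 41)) = (1583² - 1*(-773)) + 2225 = (2505889 + 773) + 2225 = 2506662 + 2225 = 2508887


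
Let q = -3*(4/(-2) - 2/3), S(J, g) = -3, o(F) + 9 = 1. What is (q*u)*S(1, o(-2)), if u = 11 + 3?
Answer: -336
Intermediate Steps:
o(F) = -8 (o(F) = -9 + 1 = -8)
q = 8 (q = -3*(4*(-½) - 2*⅓) = -3*(-2 - ⅔) = -3*(-8/3) = 8)
u = 14
(q*u)*S(1, o(-2)) = (8*14)*(-3) = 112*(-3) = -336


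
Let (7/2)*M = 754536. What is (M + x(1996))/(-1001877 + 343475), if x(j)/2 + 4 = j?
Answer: -768480/2304407 ≈ -0.33348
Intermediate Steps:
M = 1509072/7 (M = (2/7)*754536 = 1509072/7 ≈ 2.1558e+5)
x(j) = -8 + 2*j
(M + x(1996))/(-1001877 + 343475) = (1509072/7 + (-8 + 2*1996))/(-1001877 + 343475) = (1509072/7 + (-8 + 3992))/(-658402) = (1509072/7 + 3984)*(-1/658402) = (1536960/7)*(-1/658402) = -768480/2304407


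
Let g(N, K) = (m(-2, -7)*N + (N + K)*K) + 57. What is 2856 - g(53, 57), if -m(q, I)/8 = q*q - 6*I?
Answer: 16033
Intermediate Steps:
m(q, I) = -8*q² + 48*I (m(q, I) = -8*(q*q - 6*I) = -8*(q² - 6*I) = -8*q² + 48*I)
g(N, K) = 57 - 368*N + K*(K + N) (g(N, K) = ((-8*(-2)² + 48*(-7))*N + (N + K)*K) + 57 = ((-8*4 - 336)*N + (K + N)*K) + 57 = ((-32 - 336)*N + K*(K + N)) + 57 = (-368*N + K*(K + N)) + 57 = 57 - 368*N + K*(K + N))
2856 - g(53, 57) = 2856 - (57 + 57² - 368*53 + 57*53) = 2856 - (57 + 3249 - 19504 + 3021) = 2856 - 1*(-13177) = 2856 + 13177 = 16033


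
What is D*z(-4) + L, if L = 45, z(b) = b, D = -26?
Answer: 149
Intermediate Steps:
D*z(-4) + L = -26*(-4) + 45 = 104 + 45 = 149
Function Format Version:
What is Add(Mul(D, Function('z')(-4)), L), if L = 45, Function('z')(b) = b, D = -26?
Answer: 149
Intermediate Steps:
Add(Mul(D, Function('z')(-4)), L) = Add(Mul(-26, -4), 45) = Add(104, 45) = 149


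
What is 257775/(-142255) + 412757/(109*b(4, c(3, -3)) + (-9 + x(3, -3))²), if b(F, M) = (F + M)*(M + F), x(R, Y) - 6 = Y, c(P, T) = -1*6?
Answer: 11719015447/13428872 ≈ 872.67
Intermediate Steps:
c(P, T) = -6
x(R, Y) = 6 + Y
b(F, M) = (F + M)² (b(F, M) = (F + M)*(F + M) = (F + M)²)
257775/(-142255) + 412757/(109*b(4, c(3, -3)) + (-9 + x(3, -3))²) = 257775/(-142255) + 412757/(109*(4 - 6)² + (-9 + (6 - 3))²) = 257775*(-1/142255) + 412757/(109*(-2)² + (-9 + 3)²) = -51555/28451 + 412757/(109*4 + (-6)²) = -51555/28451 + 412757/(436 + 36) = -51555/28451 + 412757/472 = 11719015447/13428872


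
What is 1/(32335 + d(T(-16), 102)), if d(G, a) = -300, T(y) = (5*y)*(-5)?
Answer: 1/32035 ≈ 3.1216e-5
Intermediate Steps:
T(y) = -25*y
1/(32335 + d(T(-16), 102)) = 1/(32335 - 300) = 1/32035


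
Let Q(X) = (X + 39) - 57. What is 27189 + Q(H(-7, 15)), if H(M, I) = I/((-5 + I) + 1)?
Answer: 298896/11 ≈ 27172.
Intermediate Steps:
H(M, I) = I/(-4 + I)
Q(X) = -18 + X (Q(X) = (39 + X) - 57 = -18 + X)
27189 + Q(H(-7, 15)) = 27189 + (-18 + 15/(-4 + 15)) = 27189 + (-18 + 15/11) = 27189 - 183/11 = 298896/11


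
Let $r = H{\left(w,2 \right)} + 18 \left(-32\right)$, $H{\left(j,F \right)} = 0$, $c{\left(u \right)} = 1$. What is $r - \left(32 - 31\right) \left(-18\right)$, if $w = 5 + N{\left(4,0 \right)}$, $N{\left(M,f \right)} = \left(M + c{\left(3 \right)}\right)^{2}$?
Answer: $-558$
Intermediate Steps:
$N{\left(M,f \right)} = \left(1 + M\right)^{2}$ ($N{\left(M,f \right)} = \left(M + 1\right)^{2} = \left(1 + M\right)^{2}$)
$w = 30$ ($w = 5 + \left(1 + 4\right)^{2} = 5 + 5^{2} = 5 + 25 = 30$)
$r = -576$ ($r = 0 + 18 \left(-32\right) = 0 - 576 = -576$)
$r - \left(32 - 31\right) \left(-18\right) = -576 - \left(32 - 31\right) \left(-18\right) = -576 - 1 \left(-18\right) = -576 - -18 = -576 + 18 = -558$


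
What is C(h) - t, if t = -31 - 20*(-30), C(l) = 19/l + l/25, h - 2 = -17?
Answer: -8563/15 ≈ -570.87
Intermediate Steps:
h = -15 (h = 2 - 17 = -15)
C(l) = 19/l + l/25 (C(l) = 19/l + l*(1/25) = 19/l + l/25)
t = 569 (t = -31 + 600 = 569)
C(h) - t = (19/(-15) + (1/25)*(-15)) - 1*569 = (19*(-1/15) - 3/5) - 569 = (-19/15 - 3/5) - 569 = -28/15 - 569 = -8563/15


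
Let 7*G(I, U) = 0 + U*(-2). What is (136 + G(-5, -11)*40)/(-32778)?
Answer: -916/114723 ≈ -0.0079844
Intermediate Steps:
G(I, U) = -2*U/7 (G(I, U) = (0 + U*(-2))/7 = (0 - 2*U)/7 = (-2*U)/7 = -2*U/7)
(136 + G(-5, -11)*40)/(-32778) = (136 - 2/7*(-11)*40)/(-32778) = (136 + (22/7)*40)*(-1/32778) = (136 + 880/7)*(-1/32778) = (1832/7)*(-1/32778) = -916/114723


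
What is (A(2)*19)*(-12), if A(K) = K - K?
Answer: 0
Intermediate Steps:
A(K) = 0
(A(2)*19)*(-12) = (0*19)*(-12) = 0*(-12) = 0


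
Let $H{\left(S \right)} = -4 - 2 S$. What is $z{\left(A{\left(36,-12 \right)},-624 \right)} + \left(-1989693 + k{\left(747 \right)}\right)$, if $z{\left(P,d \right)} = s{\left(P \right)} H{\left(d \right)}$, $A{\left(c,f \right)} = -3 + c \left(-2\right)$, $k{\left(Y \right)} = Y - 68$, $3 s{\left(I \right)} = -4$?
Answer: $- \frac{5972018}{3} \approx -1.9907 \cdot 10^{6}$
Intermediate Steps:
$s{\left(I \right)} = - \frac{4}{3}$ ($s{\left(I \right)} = \frac{1}{3} \left(-4\right) = - \frac{4}{3}$)
$k{\left(Y \right)} = -68 + Y$ ($k{\left(Y \right)} = Y - 68 = -68 + Y$)
$A{\left(c,f \right)} = -3 - 2 c$
$z{\left(P,d \right)} = \frac{16}{3} + \frac{8 d}{3}$ ($z{\left(P,d \right)} = - \frac{4 \left(-4 - 2 d\right)}{3} = \frac{16}{3} + \frac{8 d}{3}$)
$z{\left(A{\left(36,-12 \right)},-624 \right)} + \left(-1989693 + k{\left(747 \right)}\right) = \left(\frac{16}{3} + \frac{8}{3} \left(-624\right)\right) + \left(-1989693 + \left(-68 + 747\right)\right) = \left(\frac{16}{3} - 1664\right) + \left(-1989693 + 679\right) = - \frac{4976}{3} - 1989014 = - \frac{5972018}{3}$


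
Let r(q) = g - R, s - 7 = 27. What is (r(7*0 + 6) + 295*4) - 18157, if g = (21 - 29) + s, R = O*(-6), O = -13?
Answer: -17029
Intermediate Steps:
s = 34 (s = 7 + 27 = 34)
R = 78 (R = -13*(-6) = 78)
g = 26 (g = (21 - 29) + 34 = -8 + 34 = 26)
r(q) = -52 (r(q) = 26 - 1*78 = 26 - 78 = -52)
(r(7*0 + 6) + 295*4) - 18157 = (-52 + 295*4) - 18157 = (-52 + 1180) - 18157 = 1128 - 18157 = -17029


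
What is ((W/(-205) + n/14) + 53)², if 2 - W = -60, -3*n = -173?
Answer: 239307834481/74132100 ≈ 3228.1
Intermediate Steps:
n = 173/3 (n = -⅓*(-173) = 173/3 ≈ 57.667)
W = 62 (W = 2 - 1*(-60) = 2 + 60 = 62)
((W/(-205) + n/14) + 53)² = ((62/(-205) + (173/3)/14) + 53)² = ((62*(-1/205) + (173/3)*(1/14)) + 53)² = ((-62/205 + 173/42) + 53)² = (32861/8610 + 53)² = (489191/8610)² = 239307834481/74132100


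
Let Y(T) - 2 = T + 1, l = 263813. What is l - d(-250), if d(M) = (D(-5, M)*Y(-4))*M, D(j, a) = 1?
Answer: 263563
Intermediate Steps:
Y(T) = 3 + T (Y(T) = 2 + (T + 1) = 2 + (1 + T) = 3 + T)
d(M) = -M (d(M) = (1*(3 - 4))*M = (1*(-1))*M = -M)
l - d(-250) = 263813 - (-1)*(-250) = 263813 - 1*250 = 263813 - 250 = 263563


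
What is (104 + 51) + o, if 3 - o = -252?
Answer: 410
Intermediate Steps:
o = 255 (o = 3 - 1*(-252) = 3 + 252 = 255)
(104 + 51) + o = (104 + 51) + 255 = 155 + 255 = 410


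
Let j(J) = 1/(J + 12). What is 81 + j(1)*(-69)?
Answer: 984/13 ≈ 75.692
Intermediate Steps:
j(J) = 1/(12 + J)
81 + j(1)*(-69) = 81 - 69/(12 + 1) = 81 - 69/13 = 984/13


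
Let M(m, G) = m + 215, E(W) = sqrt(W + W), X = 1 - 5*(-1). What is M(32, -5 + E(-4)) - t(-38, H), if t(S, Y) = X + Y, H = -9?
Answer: 250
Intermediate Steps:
X = 6 (X = 1 + 5 = 6)
t(S, Y) = 6 + Y
E(W) = sqrt(2)*sqrt(W) (E(W) = sqrt(2*W) = sqrt(2)*sqrt(W))
M(m, G) = 215 + m
M(32, -5 + E(-4)) - t(-38, H) = (215 + 32) - (6 - 9) = 247 - 1*(-3) = 247 + 3 = 250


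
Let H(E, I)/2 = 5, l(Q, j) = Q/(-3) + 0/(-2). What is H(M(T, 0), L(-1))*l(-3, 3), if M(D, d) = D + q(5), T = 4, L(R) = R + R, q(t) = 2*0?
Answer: 10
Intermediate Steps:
q(t) = 0
l(Q, j) = -Q/3 (l(Q, j) = Q*(-1/3) + 0*(-1/2) = -Q/3 + 0 = -Q/3)
L(R) = 2*R
M(D, d) = D (M(D, d) = D + 0 = D)
H(E, I) = 10 (H(E, I) = 2*5 = 10)
H(M(T, 0), L(-1))*l(-3, 3) = 10*(-1/3*(-3)) = 10*1 = 10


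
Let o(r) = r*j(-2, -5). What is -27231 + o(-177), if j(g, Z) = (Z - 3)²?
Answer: -38559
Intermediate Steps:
j(g, Z) = (-3 + Z)²
o(r) = 64*r (o(r) = r*(-3 - 5)² = r*(-8)² = r*64 = 64*r)
-27231 + o(-177) = -27231 + 64*(-177) = -27231 - 11328 = -38559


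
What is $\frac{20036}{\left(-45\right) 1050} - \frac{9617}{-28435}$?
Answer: $- \frac{11532041}{134355375} \approx -0.085832$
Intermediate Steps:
$\frac{20036}{\left(-45\right) 1050} - \frac{9617}{-28435} = \frac{20036}{-47250} - - \frac{9617}{28435} = 20036 \left(- \frac{1}{47250}\right) + \frac{9617}{28435} = - \frac{10018}{23625} + \frac{9617}{28435} = - \frac{11532041}{134355375}$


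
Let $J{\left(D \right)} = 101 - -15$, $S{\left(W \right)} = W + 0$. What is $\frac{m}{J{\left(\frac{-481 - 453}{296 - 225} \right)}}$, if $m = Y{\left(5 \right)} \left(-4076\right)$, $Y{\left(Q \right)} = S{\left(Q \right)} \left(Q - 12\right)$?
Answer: $\frac{35665}{29} \approx 1229.8$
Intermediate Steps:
$S{\left(W \right)} = W$
$Y{\left(Q \right)} = Q \left(-12 + Q\right)$ ($Y{\left(Q \right)} = Q \left(Q - 12\right) = Q \left(-12 + Q\right)$)
$m = 142660$ ($m = 5 \left(-12 + 5\right) \left(-4076\right) = 5 \left(-7\right) \left(-4076\right) = \left(-35\right) \left(-4076\right) = 142660$)
$J{\left(D \right)} = 116$ ($J{\left(D \right)} = 101 + 15 = 116$)
$\frac{m}{J{\left(\frac{-481 - 453}{296 - 225} \right)}} = \frac{142660}{116} = 142660 \cdot \frac{1}{116} = \frac{35665}{29}$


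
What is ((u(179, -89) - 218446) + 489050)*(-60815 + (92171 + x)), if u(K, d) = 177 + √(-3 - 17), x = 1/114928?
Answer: 975808715560189/114928 + 3603682369*I*√5/57464 ≈ 8.4906e+9 + 1.4023e+5*I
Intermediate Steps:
x = 1/114928 ≈ 8.7011e-6
u(K, d) = 177 + 2*I*√5 (u(K, d) = 177 + √(-20) = 177 + 2*I*√5)
((u(179, -89) - 218446) + 489050)*(-60815 + (92171 + x)) = (((177 + 2*I*√5) - 218446) + 489050)*(-60815 + (92171 + 1/114928)) = ((-218269 + 2*I*√5) + 489050)*(-60815 + 10593028689/114928) = (270781 + 2*I*√5)*(3603682369/114928) = 975808715560189/114928 + 3603682369*I*√5/57464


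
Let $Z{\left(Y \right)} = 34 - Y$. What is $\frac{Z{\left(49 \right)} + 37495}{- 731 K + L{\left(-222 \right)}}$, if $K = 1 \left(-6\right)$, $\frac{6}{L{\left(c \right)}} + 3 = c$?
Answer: $\frac{702750}{82237} \approx 8.5454$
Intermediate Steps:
$L{\left(c \right)} = \frac{6}{-3 + c}$
$K = -6$
$\frac{Z{\left(49 \right)} + 37495}{- 731 K + L{\left(-222 \right)}} = \frac{\left(34 - 49\right) + 37495}{\left(-731\right) \left(-6\right) + \frac{6}{-3 - 222}} = \frac{\left(34 - 49\right) + 37495}{4386 + \frac{6}{-225}} = \frac{-15 + 37495}{4386 + 6 \left(- \frac{1}{225}\right)} = \frac{37480}{4386 - \frac{2}{75}} = \frac{37480}{\frac{328948}{75}} = 37480 \cdot \frac{75}{328948} = \frac{702750}{82237}$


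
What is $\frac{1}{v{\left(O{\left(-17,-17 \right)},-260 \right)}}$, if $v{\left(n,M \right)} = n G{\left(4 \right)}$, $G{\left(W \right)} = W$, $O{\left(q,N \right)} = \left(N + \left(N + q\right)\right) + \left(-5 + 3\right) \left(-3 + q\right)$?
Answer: $- \frac{1}{44} \approx -0.022727$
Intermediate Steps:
$O{\left(q,N \right)} = 6 - q + 2 N$ ($O{\left(q,N \right)} = \left(q + 2 N\right) - 2 \left(-3 + q\right) = \left(q + 2 N\right) - \left(-6 + 2 q\right) = 6 - q + 2 N$)
$v{\left(n,M \right)} = 4 n$ ($v{\left(n,M \right)} = n 4 = 4 n$)
$\frac{1}{v{\left(O{\left(-17,-17 \right)},-260 \right)}} = \frac{1}{4 \left(6 - -17 + 2 \left(-17\right)\right)} = \frac{1}{4 \left(6 + 17 - 34\right)} = \frac{1}{4 \left(-11\right)} = \frac{1}{-44} = - \frac{1}{44}$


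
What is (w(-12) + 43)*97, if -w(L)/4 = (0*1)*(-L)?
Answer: 4171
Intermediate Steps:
w(L) = 0 (w(L) = -4*0*1*(-L) = -0*(-L) = -4*0 = 0)
(w(-12) + 43)*97 = (0 + 43)*97 = 43*97 = 4171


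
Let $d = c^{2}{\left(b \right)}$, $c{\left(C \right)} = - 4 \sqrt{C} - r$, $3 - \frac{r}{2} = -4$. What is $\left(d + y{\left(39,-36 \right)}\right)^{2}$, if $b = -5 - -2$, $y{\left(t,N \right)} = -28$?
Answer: $-23232 + 26880 i \sqrt{3} \approx -23232.0 + 46558.0 i$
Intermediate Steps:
$r = 14$ ($r = 6 - -8 = 6 + 8 = 14$)
$b = -3$ ($b = -5 + 2 = -3$)
$c{\left(C \right)} = -14 - 4 \sqrt{C}$ ($c{\left(C \right)} = - 4 \sqrt{C} - 14 = -14 - 4 \sqrt{C}$)
$d = \left(-14 - 4 i \sqrt{3}\right)^{2}$ ($d = \left(-14 - 4 \sqrt{-3}\right)^{2} = \left(-14 - 4 i \sqrt{3}\right)^{2} \approx 148.0 + 193.99 i$)
$\left(d + y{\left(39,-36 \right)}\right)^{2} = \left(\left(148 + 112 i \sqrt{3}\right) - 28\right)^{2} = \left(120 + 112 i \sqrt{3}\right)^{2}$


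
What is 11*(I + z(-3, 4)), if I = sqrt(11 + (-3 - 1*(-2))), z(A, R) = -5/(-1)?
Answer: 55 + 11*sqrt(10) ≈ 89.785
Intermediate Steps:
z(A, R) = 5 (z(A, R) = -5*(-1) = 5)
I = sqrt(10) (I = sqrt(11 + (-3 + 2)) = sqrt(11 - 1) = sqrt(10) ≈ 3.1623)
11*(I + z(-3, 4)) = 11*(sqrt(10) + 5) = 11*(5 + sqrt(10)) = 55 + 11*sqrt(10)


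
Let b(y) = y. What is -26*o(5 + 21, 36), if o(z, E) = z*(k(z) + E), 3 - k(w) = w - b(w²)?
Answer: -465764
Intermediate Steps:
k(w) = 3 + w² - w (k(w) = 3 - (w - w²) = 3 + (w² - w) = 3 + w² - w)
o(z, E) = z*(3 + E + z² - z) (o(z, E) = z*((3 + z² - z) + E) = z*(3 + E + z² - z))
-26*o(5 + 21, 36) = -26*(5 + 21)*(3 + 36 + (5 + 21)² - (5 + 21)) = -676*(3 + 36 + 26² - 1*26) = -676*(3 + 36 + 676 - 26) = -676*689 = -26*17914 = -465764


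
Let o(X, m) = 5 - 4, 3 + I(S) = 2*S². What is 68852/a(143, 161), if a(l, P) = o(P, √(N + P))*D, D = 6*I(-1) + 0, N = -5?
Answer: -34426/3 ≈ -11475.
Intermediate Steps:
I(S) = -3 + 2*S²
o(X, m) = 1
D = -6 (D = 6*(-3 + 2*(-1)²) + 0 = 6*(-3 + 2*1) + 0 = 6*(-3 + 2) + 0 = 6*(-1) + 0 = -6 + 0 = -6)
a(l, P) = -6 (a(l, P) = 1*(-6) = -6)
68852/a(143, 161) = 68852/(-6) = 68852*(-⅙) = -34426/3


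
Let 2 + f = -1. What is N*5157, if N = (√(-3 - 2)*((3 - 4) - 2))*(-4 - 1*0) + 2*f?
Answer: -30942 + 61884*I*√5 ≈ -30942.0 + 1.3838e+5*I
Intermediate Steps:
f = -3 (f = -2 - 1 = -3)
N = -6 + 12*I*√5 (N = (√(-3 - 2)*((3 - 4) - 2))*(-4 - 1*0) + 2*(-3) = (√(-5)*(-1 - 2))*(-4 + 0) - 6 = ((I*√5)*(-3))*(-4) - 6 = -3*I*√5*(-4) - 6 = 12*I*√5 - 6 = -6 + 12*I*√5 ≈ -6.0 + 26.833*I)
N*5157 = (-6 + 12*I*√5)*5157 = -30942 + 61884*I*√5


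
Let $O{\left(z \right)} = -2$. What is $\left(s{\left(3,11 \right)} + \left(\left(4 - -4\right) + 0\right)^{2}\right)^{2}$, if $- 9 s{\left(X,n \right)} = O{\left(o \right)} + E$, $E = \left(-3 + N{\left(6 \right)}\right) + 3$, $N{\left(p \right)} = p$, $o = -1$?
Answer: $\frac{327184}{81} \approx 4039.3$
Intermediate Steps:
$E = 6$ ($E = \left(-3 + 6\right) + 3 = 3 + 3 = 6$)
$s{\left(X,n \right)} = - \frac{4}{9}$ ($s{\left(X,n \right)} = - \frac{-2 + 6}{9} = \left(- \frac{1}{9}\right) 4 = - \frac{4}{9}$)
$\left(s{\left(3,11 \right)} + \left(\left(4 - -4\right) + 0\right)^{2}\right)^{2} = \left(- \frac{4}{9} + \left(\left(4 - -4\right) + 0\right)^{2}\right)^{2} = \left(- \frac{4}{9} + \left(\left(4 + 4\right) + 0\right)^{2}\right)^{2} = \left(- \frac{4}{9} + \left(8 + 0\right)^{2}\right)^{2} = \left(- \frac{4}{9} + 8^{2}\right)^{2} = \left(- \frac{4}{9} + 64\right)^{2} = \left(\frac{572}{9}\right)^{2} = \frac{327184}{81}$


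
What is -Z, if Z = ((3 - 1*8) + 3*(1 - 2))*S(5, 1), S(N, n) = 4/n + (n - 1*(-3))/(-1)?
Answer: 0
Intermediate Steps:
S(N, n) = -3 - n + 4/n (S(N, n) = 4/n + (n + 3)*(-1) = 4/n + (3 + n)*(-1) = 4/n + (-3 - n) = -3 - n + 4/n)
Z = 0 (Z = ((3 - 1*8) + 3*(1 - 2))*(-3 - 1*1 + 4/1) = ((3 - 8) + 3*(-1))*(-3 - 1 + 4*1) = (-5 - 3)*(-3 - 1 + 4) = -8*0 = 0)
-Z = -1*0 = 0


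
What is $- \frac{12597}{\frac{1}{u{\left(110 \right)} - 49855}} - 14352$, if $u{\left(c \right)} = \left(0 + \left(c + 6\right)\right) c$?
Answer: $467271363$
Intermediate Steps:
$u{\left(c \right)} = c \left(6 + c\right)$ ($u{\left(c \right)} = \left(0 + \left(6 + c\right)\right) c = \left(6 + c\right) c = c \left(6 + c\right)$)
$- \frac{12597}{\frac{1}{u{\left(110 \right)} - 49855}} - 14352 = - \frac{12597}{\frac{1}{110 \left(6 + 110\right) - 49855}} - 14352 = - \frac{12597}{\frac{1}{110 \cdot 116 - 49855}} - 14352 = - \frac{12597}{\frac{1}{12760 - 49855}} - 14352 = - \frac{12597}{\frac{1}{-37095}} - 14352 = - \frac{12597}{- \frac{1}{37095}} - 14352 = \left(-12597\right) \left(-37095\right) - 14352 = 467285715 - 14352 = 467271363$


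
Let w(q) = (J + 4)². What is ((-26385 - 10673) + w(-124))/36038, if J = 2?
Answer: -18511/18019 ≈ -1.0273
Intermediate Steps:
w(q) = 36 (w(q) = (2 + 4)² = 6² = 36)
((-26385 - 10673) + w(-124))/36038 = ((-26385 - 10673) + 36)/36038 = (-37058 + 36)*(1/36038) = -37022*1/36038 = -18511/18019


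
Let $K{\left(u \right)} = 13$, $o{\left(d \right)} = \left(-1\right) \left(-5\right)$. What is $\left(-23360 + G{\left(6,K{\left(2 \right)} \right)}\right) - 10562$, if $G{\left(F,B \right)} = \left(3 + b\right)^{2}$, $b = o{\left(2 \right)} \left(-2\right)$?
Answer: $-33873$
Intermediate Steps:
$o{\left(d \right)} = 5$
$b = -10$ ($b = 5 \left(-2\right) = -10$)
$G{\left(F,B \right)} = 49$ ($G{\left(F,B \right)} = \left(3 - 10\right)^{2} = \left(-7\right)^{2} = 49$)
$\left(-23360 + G{\left(6,K{\left(2 \right)} \right)}\right) - 10562 = \left(-23360 + 49\right) - 10562 = -23311 - 10562 = -33873$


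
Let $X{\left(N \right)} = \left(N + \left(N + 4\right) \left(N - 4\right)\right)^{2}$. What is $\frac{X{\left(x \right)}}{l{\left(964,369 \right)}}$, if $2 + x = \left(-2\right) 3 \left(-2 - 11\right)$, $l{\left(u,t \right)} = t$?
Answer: $\frac{34058896}{369} \approx 92301.0$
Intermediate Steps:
$x = 76$ ($x = -2 + \left(-2\right) 3 \left(-2 - 11\right) = -2 - -78 = -2 + 78 = 76$)
$X{\left(N \right)} = \left(N + \left(-4 + N\right) \left(4 + N\right)\right)^{2}$ ($X{\left(N \right)} = \left(N + \left(4 + N\right) \left(-4 + N\right)\right)^{2} = \left(N + \left(-4 + N\right) \left(4 + N\right)\right)^{2}$)
$\frac{X{\left(x \right)}}{l{\left(964,369 \right)}} = \frac{\left(-16 + 76 + 76^{2}\right)^{2}}{369} = \left(-16 + 76 + 5776\right)^{2} \cdot \frac{1}{369} = 5836^{2} \cdot \frac{1}{369} = 34058896 \cdot \frac{1}{369} = \frac{34058896}{369}$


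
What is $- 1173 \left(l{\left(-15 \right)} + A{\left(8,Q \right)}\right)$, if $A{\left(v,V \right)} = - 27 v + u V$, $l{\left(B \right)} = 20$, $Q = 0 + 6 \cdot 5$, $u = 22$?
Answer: $-544272$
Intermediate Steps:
$Q = 30$ ($Q = 0 + 30 = 30$)
$A{\left(v,V \right)} = - 27 v + 22 V$
$- 1173 \left(l{\left(-15 \right)} + A{\left(8,Q \right)}\right) = - 1173 \left(20 + \left(\left(-27\right) 8 + 22 \cdot 30\right)\right) = - 1173 \left(20 + \left(-216 + 660\right)\right) = - 1173 \left(20 + 444\right) = \left(-1173\right) 464 = -544272$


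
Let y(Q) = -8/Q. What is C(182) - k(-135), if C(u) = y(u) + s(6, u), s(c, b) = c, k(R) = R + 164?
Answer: -2097/91 ≈ -23.044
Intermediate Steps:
k(R) = 164 + R
C(u) = 6 - 8/u (C(u) = -8/u + 6 = 6 - 8/u)
C(182) - k(-135) = (6 - 8/182) - (164 - 135) = (6 - 8*1/182) - 1*29 = (6 - 4/91) - 29 = 542/91 - 29 = -2097/91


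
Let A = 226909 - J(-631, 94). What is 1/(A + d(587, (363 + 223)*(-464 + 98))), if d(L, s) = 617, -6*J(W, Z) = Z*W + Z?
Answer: 1/217656 ≈ 4.5944e-6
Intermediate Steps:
J(W, Z) = -Z/6 - W*Z/6 (J(W, Z) = -(Z*W + Z)/6 = -(W*Z + Z)/6 = -(Z + W*Z)/6 = -Z/6 - W*Z/6)
A = 217039 (A = 226909 - (-1)*94*(1 - 631)/6 = 226909 - (-1)*94*(-630)/6 = 226909 - 1*9870 = 226909 - 9870 = 217039)
1/(A + d(587, (363 + 223)*(-464 + 98))) = 1/(217039 + 617) = 1/217656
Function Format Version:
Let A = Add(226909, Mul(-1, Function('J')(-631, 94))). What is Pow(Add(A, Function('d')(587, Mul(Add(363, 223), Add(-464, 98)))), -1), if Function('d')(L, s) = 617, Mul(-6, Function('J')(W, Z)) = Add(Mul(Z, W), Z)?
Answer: Rational(1, 217656) ≈ 4.5944e-6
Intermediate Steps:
Function('J')(W, Z) = Add(Mul(Rational(-1, 6), Z), Mul(Rational(-1, 6), W, Z)) (Function('J')(W, Z) = Mul(Rational(-1, 6), Add(Mul(Z, W), Z)) = Mul(Rational(-1, 6), Add(Mul(W, Z), Z)) = Mul(Rational(-1, 6), Add(Z, Mul(W, Z))) = Add(Mul(Rational(-1, 6), Z), Mul(Rational(-1, 6), W, Z)))
A = 217039 (A = Add(226909, Mul(-1, Mul(Rational(-1, 6), 94, Add(1, -631)))) = Add(226909, Mul(-1, Mul(Rational(-1, 6), 94, -630))) = Add(226909, Mul(-1, 9870)) = Add(226909, -9870) = 217039)
Pow(Add(A, Function('d')(587, Mul(Add(363, 223), Add(-464, 98)))), -1) = Pow(Add(217039, 617), -1) = Pow(217656, -1) = Rational(1, 217656)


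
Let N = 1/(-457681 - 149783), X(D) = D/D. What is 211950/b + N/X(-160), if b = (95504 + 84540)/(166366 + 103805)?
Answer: 8696263796732689/27342562104 ≈ 3.1805e+5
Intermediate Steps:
X(D) = 1
b = 180044/270171 ≈ 0.66641
N = -1/607464 (N = 1/(-607464) = -1/607464 ≈ -1.6462e-6)
211950/b + N/X(-160) = 211950/(180044/270171) - 1/607464/1 = 211950*(270171/180044) - 1/607464*1 = 28631371725/90022 - 1/607464 = 8696263796732689/27342562104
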